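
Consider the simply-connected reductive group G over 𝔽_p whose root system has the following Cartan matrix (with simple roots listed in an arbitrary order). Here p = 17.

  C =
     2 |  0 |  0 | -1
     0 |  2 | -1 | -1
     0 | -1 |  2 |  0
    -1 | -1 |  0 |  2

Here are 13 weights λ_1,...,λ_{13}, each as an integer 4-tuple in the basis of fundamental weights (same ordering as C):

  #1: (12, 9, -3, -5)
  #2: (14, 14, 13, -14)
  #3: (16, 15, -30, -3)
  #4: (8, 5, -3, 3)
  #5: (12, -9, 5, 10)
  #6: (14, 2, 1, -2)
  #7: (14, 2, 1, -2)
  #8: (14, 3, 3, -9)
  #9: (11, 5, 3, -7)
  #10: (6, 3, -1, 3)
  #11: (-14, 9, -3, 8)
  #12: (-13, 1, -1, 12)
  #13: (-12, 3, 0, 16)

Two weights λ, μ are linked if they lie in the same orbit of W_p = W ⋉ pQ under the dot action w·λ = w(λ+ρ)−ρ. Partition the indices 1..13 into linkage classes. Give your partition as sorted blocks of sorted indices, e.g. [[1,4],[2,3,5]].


Dynkin diagram of C (from the 6 off-diagonal −1 entries): A_4.

Each λ_j+ρ reduced to Ā_17; 4-tuples below use C's row order:

  λ_1+ρ ↦ (7, 4, 0, 4)
  λ_2+ρ ↦ (12, 2, 0, 1)
  λ_3+ρ ↦ (12, 2, 0, 1)
  λ_4+ρ ↦ (7, 4, 0, 4)
  λ_5+ρ ↦ (6, 1, 5, 3)
  λ_6+ρ ↦ (12, 2, 0, 1)
  λ_7+ρ ↦ (12, 2, 0, 1)
  λ_8+ρ ↦ (7, 4, 0, 4)
  λ_9+ρ ↦ (6, 0, 4, 6)
  λ_10+ρ ↦ (7, 4, 0, 4)
  λ_11+ρ ↦ (7, 4, 0, 4)
  λ_12+ρ ↦ (12, 2, 0, 1)
  λ_13+ρ ↦ (6, 0, 4, 6)

The 13 indices split into 4 linkage classes (same alcove rep ⇔ same W_17-dot-orbit):

[[1, 4, 8, 10, 11], [2, 3, 6, 7, 12], [5], [9, 13]]


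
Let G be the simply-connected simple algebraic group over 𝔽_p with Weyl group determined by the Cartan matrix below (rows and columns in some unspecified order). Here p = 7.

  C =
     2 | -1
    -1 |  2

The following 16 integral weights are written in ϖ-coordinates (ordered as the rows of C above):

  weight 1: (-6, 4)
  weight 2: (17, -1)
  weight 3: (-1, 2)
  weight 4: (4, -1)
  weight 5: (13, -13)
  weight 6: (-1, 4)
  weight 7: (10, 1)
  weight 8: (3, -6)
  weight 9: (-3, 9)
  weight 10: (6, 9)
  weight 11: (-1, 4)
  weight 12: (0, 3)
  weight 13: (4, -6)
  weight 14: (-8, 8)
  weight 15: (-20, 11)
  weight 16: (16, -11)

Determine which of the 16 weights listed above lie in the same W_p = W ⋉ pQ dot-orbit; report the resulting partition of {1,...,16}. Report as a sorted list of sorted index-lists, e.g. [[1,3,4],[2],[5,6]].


A_2 Cartan matrix, 2 simple roots permuted; ρ=(1,1).

Ā_7 reps of the 16 weights (A_2, coords as presented):

    [1] (5, 0)
    [2] (0, 3)
    [3] (0, 3)
    [4] (5, 0)
    [5] (5, 0)
    [6] (0, 5)
    [7] (1, 4)
    [8] (1, 4)
    [9] (1, 4)
    [10] (0, 3)
    [11] (0, 5)
    [12] (1, 4)
    [13] (0, 5)
    [14] (5, 0)
    [15] (5, 0)
    [16] (0, 3)

Grouping the 16 weights by Ā_7-representative: 4 linkage classes.

[[1, 4, 5, 14, 15], [2, 3, 10, 16], [6, 11, 13], [7, 8, 9, 12]]


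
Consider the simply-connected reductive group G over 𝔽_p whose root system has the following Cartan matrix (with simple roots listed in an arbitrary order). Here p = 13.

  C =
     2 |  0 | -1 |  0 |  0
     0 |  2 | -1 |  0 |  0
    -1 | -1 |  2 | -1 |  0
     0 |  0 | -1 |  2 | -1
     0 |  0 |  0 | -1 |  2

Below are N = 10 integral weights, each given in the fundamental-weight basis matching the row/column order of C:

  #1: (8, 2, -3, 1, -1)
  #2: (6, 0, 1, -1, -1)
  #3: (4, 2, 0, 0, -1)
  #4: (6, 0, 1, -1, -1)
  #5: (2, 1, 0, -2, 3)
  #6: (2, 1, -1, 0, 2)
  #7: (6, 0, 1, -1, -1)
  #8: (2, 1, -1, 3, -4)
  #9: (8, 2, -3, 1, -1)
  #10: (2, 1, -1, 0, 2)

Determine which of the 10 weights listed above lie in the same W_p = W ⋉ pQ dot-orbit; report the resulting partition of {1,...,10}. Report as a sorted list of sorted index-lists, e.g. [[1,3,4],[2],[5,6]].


Cartan matrix: type D_5 (|W|=1920); un-permuting the 5 rows.

λ_j+ρ reflected into Ā_13 (⟨·,θ^∨⟩≤13); 5-tuples as given:

    1: (7, 1, 2, 0, 0)
    2: (7, 1, 2, 0, 0)
    3: (5, 3, 1, 1, 0)
    4: (7, 1, 2, 0, 0)
    5: (3, 2, 0, 1, 3)
    6: (3, 2, 0, 1, 3)
    7: (7, 1, 2, 0, 0)
    8: (3, 2, 0, 1, 3)
    9: (7, 1, 2, 0, 0)
    10: (3, 2, 0, 1, 3)

Partition of {1..10} into 3 W_13-dot-orbits:

[[1, 2, 4, 7, 9], [3], [5, 6, 8, 10]]


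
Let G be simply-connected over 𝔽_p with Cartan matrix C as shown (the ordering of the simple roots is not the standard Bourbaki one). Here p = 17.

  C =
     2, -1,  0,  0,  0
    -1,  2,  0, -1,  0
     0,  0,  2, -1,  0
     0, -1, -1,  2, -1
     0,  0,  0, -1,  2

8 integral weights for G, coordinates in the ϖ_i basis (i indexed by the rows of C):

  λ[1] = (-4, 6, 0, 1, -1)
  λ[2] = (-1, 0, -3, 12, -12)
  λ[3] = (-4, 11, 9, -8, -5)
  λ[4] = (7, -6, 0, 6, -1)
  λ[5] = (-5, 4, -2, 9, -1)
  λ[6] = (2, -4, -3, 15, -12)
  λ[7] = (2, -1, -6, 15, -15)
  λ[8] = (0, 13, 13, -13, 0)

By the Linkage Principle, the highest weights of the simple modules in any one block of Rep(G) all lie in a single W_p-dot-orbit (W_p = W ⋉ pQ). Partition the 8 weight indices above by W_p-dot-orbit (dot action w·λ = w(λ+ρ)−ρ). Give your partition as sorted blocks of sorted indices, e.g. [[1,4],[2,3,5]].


Root system D_5: the 5×5 matrix C matches after relabeling.

Each λ_j+ρ reduced to Ā_17; 5-tuples below use C's row order:

  λ_1 → (3, 4, 1, 2, 0) · λ_2 → (0, 1, 2, 0, 11) · λ_3 → (1, 2, 1, 1, 7) · λ_4 → (3, 4, 1, 2, 0) · λ_5 → (3, 4, 1, 2, 0) · λ_6 → (0, 1, 2, 0, 11) · λ_7 → (0, 1, 2, 0, 11) · λ_8 → (0, 1, 2, 0, 11)

Linkage partition of the 8 weights (3 classes, p=17):

[[1, 4, 5], [2, 6, 7, 8], [3]]


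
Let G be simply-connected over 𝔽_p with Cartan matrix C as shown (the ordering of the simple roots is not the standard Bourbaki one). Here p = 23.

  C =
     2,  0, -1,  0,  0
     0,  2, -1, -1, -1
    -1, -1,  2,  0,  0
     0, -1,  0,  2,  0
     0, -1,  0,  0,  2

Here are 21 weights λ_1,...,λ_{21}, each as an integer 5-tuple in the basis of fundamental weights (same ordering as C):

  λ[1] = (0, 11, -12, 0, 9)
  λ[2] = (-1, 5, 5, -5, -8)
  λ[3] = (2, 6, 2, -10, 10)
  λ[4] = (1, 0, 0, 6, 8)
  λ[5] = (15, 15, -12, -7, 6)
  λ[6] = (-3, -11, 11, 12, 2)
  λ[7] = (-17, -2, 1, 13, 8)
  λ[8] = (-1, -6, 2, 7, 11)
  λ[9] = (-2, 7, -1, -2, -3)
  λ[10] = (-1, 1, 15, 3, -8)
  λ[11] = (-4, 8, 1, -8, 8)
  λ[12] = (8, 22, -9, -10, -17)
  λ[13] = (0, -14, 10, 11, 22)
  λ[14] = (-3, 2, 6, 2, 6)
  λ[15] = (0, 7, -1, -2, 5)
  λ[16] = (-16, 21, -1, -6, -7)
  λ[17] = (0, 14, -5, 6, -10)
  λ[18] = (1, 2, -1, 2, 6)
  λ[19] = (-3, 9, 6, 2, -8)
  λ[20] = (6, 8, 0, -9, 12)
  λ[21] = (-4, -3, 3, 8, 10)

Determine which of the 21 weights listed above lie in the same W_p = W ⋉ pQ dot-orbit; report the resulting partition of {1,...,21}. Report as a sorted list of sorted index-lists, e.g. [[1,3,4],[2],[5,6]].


D_5 Cartan matrix, 5 simple roots permuted; ρ=(1,1,1,1,1).

λ_j+ρ reflected into Ā_23 (⟨·,θ^∨⟩≤23); 5-tuples as given:

  [1] (9, 0, 1, 1, 10);  [2] (0, 4, 1, 1, 2);  [3] (2, 1, 1, 7, 9);  [4] (2, 1, 1, 7, 9);  [5] (0, 4, 1, 1, 2);  [6] (2, 3, 0, 3, 7);  [7] (1, 7, 0, 1, 6);  [8] (2, 3, 0, 3, 7);  [9] (0, 4, 1, 1, 2);  [10] (0, 4, 1, 1, 2);  [11] (2, 1, 1, 7, 9);  [12] (1, 7, 0, 1, 6);  [13] (9, 0, 1, 1, 10);  [14] (2, 3, 0, 3, 7);  [15] (1, 7, 0, 1, 6);  [16] (0, 4, 1, 1, 2);  [17] (2, 1, 1, 7, 9);  [18] (2, 3, 0, 3, 7);  [19] (2, 3, 0, 3, 7);  [20] (1, 7, 0, 1, 6);  [21] (2, 1, 1, 7, 9)

The 21 indices split into 5 linkage classes (same alcove rep ⇔ same W_23-dot-orbit):

[[1, 13], [2, 5, 9, 10, 16], [3, 4, 11, 17, 21], [6, 8, 14, 18, 19], [7, 12, 15, 20]]


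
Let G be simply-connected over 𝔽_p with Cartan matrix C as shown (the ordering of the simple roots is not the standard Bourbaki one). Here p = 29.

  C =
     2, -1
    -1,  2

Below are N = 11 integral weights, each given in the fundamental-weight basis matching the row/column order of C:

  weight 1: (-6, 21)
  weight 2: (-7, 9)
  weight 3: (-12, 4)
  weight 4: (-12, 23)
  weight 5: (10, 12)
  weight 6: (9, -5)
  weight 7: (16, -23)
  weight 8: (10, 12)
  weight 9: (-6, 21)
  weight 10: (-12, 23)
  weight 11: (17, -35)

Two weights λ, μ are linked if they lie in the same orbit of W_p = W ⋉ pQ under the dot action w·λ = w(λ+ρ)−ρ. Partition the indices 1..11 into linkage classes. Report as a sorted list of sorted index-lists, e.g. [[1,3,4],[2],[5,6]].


Type A_2, rank 2, |W|=6; reorder rows/cols to standard.

W_29-reps of the 11 weights in Ā_29 (same 2-coord order as C):

  [1] (5, 17)
  [2] (6, 4)
  [3] (5, 6)
  [4] (11, 13)
  [5] (11, 13)
  [6] (6, 4)
  [7] (5, 17)
  [8] (11, 13)
  [9] (5, 17)
  [10] (11, 13)
  [11] (11, 13)

The 11 indices split into 4 linkage classes (same alcove rep ⇔ same W_29-dot-orbit):

[[1, 7, 9], [2, 6], [3], [4, 5, 8, 10, 11]]


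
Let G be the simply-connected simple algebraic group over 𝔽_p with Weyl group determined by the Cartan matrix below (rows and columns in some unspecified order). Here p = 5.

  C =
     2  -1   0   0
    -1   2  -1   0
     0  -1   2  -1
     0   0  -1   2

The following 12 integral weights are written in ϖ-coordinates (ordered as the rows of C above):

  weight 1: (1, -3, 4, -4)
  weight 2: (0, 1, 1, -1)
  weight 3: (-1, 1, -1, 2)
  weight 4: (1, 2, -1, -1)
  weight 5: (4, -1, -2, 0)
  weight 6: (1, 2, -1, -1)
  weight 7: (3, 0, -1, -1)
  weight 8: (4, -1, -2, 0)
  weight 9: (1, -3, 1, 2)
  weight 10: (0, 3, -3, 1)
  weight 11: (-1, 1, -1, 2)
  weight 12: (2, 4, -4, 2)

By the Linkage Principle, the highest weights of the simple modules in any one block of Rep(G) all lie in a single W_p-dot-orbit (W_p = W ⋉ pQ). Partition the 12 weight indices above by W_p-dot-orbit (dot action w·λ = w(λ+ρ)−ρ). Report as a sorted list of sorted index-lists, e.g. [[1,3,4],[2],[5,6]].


A_4 Cartan matrix, 4 simple roots permuted; ρ=(1,1,1,1).

Alcove-folded reps (p=5, 12 weights, presented ϖ-order):

    1: (0, 2, 0, 3)
    2: (1, 2, 2, 0)
    3: (0, 2, 0, 3)
    4: (2, 3, 0, 0)
    5: (4, 1, 0, 0)
    6: (2, 3, 0, 0)
    7: (4, 1, 0, 0)
    8: (4, 1, 0, 0)
    9: (0, 2, 0, 3)
    10: (1, 2, 2, 0)
    11: (0, 2, 0, 3)
    12: (0, 2, 0, 3)

4 distinct reps among the 12 weights ⇒ 4 W_5-linkage classes:

[[1, 3, 9, 11, 12], [2, 10], [4, 6], [5, 7, 8]]


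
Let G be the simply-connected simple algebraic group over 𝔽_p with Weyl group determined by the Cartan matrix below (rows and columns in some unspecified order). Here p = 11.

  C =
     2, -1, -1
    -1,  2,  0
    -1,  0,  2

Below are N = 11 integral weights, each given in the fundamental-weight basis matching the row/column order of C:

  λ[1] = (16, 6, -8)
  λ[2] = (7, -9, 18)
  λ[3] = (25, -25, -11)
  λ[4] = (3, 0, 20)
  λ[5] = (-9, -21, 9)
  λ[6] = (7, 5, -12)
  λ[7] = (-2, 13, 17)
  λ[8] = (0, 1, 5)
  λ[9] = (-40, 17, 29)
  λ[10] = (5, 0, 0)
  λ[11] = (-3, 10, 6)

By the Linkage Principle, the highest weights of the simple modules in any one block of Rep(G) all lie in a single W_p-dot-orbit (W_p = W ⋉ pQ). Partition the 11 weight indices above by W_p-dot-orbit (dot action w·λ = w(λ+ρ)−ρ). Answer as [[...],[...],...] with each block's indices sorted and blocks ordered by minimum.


Type A_3, rank 3, |W|=24; reorder rows/cols to standard.

Ā_11 reps of the 11 weights (A_3, coords as presented):

  λ_1 → (2, 4, 4)
  λ_2 → (3, 0, 5)
  λ_3 → (1, 2, 6)
  λ_4 → (6, 1, 1)
  λ_5 → (1, 2, 6)
  λ_6 → (3, 0, 5)
  λ_7 → (1, 2, 6)
  λ_8 → (1, 2, 6)
  λ_9 → (1, 2, 6)
  λ_10 → (6, 1, 1)
  λ_11 → (2, 4, 0)

Linkage partition of the 11 weights (5 classes, p=11):

[[1], [2, 6], [3, 5, 7, 8, 9], [4, 10], [11]]


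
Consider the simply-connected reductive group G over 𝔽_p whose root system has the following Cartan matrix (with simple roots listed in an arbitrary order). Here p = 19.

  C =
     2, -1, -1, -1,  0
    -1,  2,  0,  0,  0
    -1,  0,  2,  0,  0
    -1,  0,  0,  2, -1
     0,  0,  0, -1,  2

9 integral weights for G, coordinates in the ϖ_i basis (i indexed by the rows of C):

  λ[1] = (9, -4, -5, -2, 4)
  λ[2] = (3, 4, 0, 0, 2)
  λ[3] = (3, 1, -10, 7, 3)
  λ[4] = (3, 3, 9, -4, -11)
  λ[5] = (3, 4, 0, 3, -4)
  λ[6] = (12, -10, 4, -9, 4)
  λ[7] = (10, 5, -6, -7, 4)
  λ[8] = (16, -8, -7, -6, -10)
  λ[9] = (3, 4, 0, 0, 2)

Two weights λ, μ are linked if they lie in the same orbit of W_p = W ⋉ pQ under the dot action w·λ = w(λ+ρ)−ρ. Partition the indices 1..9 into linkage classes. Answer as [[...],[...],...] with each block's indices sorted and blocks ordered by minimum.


Cartan matrix: type D_5 (|W|=1920); un-permuting the 5 rows.

λ_j+ρ reflected into Ā_19 (⟨·,θ^∨⟩≤19); 5-tuples as given:

  [1] (2, 3, 4, 1, 4) · [2] (4, 5, 1, 1, 3) · [3] (2, 3, 4, 1, 4) · [4] (4, 5, 1, 1, 3) · [5] (4, 5, 1, 1, 3) · [6] (4, 5, 1, 1, 3) · [7] (0, 6, 5, 2, 1) · [8] (2, 3, 4, 1, 4) · [9] (4, 5, 1, 1, 3)

Grouping the 9 weights by Ā_19-representative: 3 linkage classes.

[[1, 3, 8], [2, 4, 5, 6, 9], [7]]


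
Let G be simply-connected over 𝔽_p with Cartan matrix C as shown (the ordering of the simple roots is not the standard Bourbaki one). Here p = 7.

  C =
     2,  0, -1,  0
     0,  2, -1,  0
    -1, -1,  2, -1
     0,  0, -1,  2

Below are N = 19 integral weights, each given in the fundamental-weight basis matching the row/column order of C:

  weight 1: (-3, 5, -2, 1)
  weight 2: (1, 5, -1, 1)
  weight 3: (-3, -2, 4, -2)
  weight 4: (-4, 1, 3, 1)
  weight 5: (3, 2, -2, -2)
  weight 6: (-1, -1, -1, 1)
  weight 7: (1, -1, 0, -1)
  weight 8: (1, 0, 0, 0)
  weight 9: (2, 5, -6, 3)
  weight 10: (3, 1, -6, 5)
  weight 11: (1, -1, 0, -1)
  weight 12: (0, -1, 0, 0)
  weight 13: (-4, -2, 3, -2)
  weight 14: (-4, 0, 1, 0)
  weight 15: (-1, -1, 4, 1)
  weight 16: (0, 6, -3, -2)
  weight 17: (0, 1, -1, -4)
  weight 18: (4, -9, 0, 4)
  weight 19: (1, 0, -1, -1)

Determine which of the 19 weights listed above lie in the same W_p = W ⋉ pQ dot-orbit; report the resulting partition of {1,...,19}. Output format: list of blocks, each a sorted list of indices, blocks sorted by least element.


Cartan matrix: type D_4 (|W|=192); un-permuting the 4 rows.

Folding the 19 weights λ_j+ρ into Ā_7 (reps in the given 4-coord order):

  λ_1+ρ ↦ (1, 3, 1, 1) · λ_2+ρ ↦ (1, 3, 1, 1) · λ_3+ρ ↦ (2, 1, 1, 1) · λ_4+ρ ↦ (2, 1, 1, 1) · λ_5+ρ ↦ (2, 1, 1, 1) · λ_6+ρ ↦ (0, 0, 0, 2) · λ_7+ρ ↦ (2, 0, 1, 0) · λ_8+ρ ↦ (2, 1, 1, 1) · λ_9+ρ ↦ (2, 1, 1, 1) · λ_10+ρ ↦ (1, 3, 1, 1) · λ_11+ρ ↦ (2, 0, 1, 0) · λ_12+ρ ↦ (1, 0, 1, 1) · λ_13+ρ ↦ (2, 0, 1, 0) · λ_14+ρ ↦ (2, 0, 1, 0) · λ_15+ρ ↦ (0, 0, 0, 2) · λ_16+ρ ↦ (1, 3, 1, 1) · λ_17+ρ ↦ (2, 1, 0, 0) · λ_18+ρ ↦ (1, 0, 1, 1) · λ_19+ρ ↦ (2, 1, 0, 0)

Partition of {1..19} into 6 W_7-dot-orbits:

[[1, 2, 10, 16], [3, 4, 5, 8, 9], [6, 15], [7, 11, 13, 14], [12, 18], [17, 19]]


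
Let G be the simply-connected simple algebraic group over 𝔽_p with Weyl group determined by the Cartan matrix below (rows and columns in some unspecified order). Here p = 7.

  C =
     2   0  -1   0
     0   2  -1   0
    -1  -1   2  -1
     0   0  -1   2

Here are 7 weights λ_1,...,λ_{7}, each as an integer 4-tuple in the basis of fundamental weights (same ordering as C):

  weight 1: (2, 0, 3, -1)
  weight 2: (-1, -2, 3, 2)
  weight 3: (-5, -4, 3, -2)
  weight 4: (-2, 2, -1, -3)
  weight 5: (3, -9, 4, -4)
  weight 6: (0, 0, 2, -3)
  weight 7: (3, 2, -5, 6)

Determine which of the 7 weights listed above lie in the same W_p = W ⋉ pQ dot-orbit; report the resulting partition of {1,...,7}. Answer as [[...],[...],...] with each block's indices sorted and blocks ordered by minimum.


Dynkin diagram of C (from the 6 off-diagonal −1 entries): D_4.

Folding the 7 weights λ_j+ρ into Ā_7 (reps in the given 4-coord order):

  1: (2, 0, 0, 1)
  2: (0, 1, 0, 3)
  3: (0, 1, 0, 3)
  4: (2, 0, 0, 1)
  5: (1, 1, 1, 2)
  6: (1, 1, 1, 2)
  7: (0, 1, 0, 3)

These 7 weights hit 3 W_7-dot-orbits; sizes (2, 3, 2):

[[1, 4], [2, 3, 7], [5, 6]]


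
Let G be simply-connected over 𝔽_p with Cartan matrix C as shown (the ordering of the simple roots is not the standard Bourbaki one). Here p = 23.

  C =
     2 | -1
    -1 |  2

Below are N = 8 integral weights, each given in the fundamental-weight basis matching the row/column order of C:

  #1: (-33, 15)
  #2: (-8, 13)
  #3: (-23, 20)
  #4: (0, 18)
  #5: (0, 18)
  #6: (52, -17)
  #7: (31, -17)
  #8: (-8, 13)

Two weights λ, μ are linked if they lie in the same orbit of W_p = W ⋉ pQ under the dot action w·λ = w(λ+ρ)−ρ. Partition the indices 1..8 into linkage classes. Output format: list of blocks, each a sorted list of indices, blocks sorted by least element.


A_2 Cartan matrix, 2 simple roots permuted; ρ=(1,1).

Ā_23 reps of the 8 weights (A_2, coords as presented):

  [1] (7, 7);  [2] (7, 7);  [3] (21, 1);  [4] (1, 19);  [5] (1, 19);  [6] (7, 7);  [7] (7, 7);  [8] (7, 7)

3 distinct reps among the 8 weights ⇒ 3 W_23-linkage classes:

[[1, 2, 6, 7, 8], [3], [4, 5]]


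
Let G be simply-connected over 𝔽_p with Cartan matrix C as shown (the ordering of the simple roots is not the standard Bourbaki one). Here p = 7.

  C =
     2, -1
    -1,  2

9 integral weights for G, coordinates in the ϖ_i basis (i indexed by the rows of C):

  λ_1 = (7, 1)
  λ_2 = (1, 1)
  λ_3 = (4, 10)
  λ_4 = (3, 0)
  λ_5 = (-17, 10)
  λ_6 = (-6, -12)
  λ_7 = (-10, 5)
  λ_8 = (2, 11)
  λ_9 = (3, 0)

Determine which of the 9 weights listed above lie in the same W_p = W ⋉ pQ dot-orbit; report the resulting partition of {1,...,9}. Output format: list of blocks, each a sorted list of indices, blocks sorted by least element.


A_2 Cartan matrix, 2 simple roots permuted; ρ=(1,1).

Alcove-folded reps (p=7, 9 weights, presented ϖ-order):

  λ_1+ρ ↦ (4, 1);  λ_2+ρ ↦ (2, 2);  λ_3+ρ ↦ (2, 2);  λ_4+ρ ↦ (4, 1);  λ_5+ρ ↦ (2, 2);  λ_6+ρ ↦ (2, 2);  λ_7+ρ ↦ (4, 1);  λ_8+ρ ↦ (4, 1);  λ_9+ρ ↦ (4, 1)

Partition of {1..9} into 2 W_7-dot-orbits:

[[1, 4, 7, 8, 9], [2, 3, 5, 6]]


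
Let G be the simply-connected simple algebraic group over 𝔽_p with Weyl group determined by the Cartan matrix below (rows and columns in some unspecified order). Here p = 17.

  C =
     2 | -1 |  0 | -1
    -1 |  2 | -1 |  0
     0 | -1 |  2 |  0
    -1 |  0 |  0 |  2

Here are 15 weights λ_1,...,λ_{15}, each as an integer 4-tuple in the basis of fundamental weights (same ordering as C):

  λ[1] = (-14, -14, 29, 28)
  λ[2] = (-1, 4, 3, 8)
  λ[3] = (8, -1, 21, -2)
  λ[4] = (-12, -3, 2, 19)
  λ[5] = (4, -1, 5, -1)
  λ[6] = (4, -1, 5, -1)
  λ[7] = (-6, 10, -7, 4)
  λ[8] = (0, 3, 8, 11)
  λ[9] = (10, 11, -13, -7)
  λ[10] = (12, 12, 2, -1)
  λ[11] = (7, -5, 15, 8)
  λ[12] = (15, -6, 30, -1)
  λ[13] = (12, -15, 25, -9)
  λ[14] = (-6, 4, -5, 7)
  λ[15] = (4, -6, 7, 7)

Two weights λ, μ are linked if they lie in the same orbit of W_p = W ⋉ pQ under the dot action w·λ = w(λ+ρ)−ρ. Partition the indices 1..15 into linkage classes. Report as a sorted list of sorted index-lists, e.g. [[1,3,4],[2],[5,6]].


A_4 Cartan matrix, 4 simple roots permuted; ρ=(1,1,1,1).

λ_j+ρ reflected into Ā_17 (⟨·,θ^∨⟩≤17); 4-tuples as given:

    λ_1+ρ ↦ (0, 1, 3, 4)
    λ_2+ρ ↦ (0, 5, 3, 8)
    λ_3+ρ ↦ (0, 5, 3, 8)
    λ_4+ρ ↦ (2, 1, 7, 4)
    λ_5+ρ ↦ (5, 0, 6, 0)
    λ_6+ρ ↦ (5, 0, 6, 0)
    λ_7+ρ ↦ (5, 0, 6, 0)
    λ_8+ρ ↦ (1, 4, 0, 3)
    λ_9+ρ ↦ (5, 0, 6, 0)
    λ_10+ρ ↦ (1, 4, 0, 3)
    λ_11+ρ ↦ (1, 4, 0, 3)
    λ_12+ρ ↦ (5, 1, 0, 3)
    λ_13+ρ ↦ (0, 5, 3, 8)
    λ_14+ρ ↦ (1, 4, 0, 3)
    λ_15+ρ ↦ (0, 5, 3, 8)

Linkage partition of the 15 weights (6 classes, p=17):

[[1], [2, 3, 13, 15], [4], [5, 6, 7, 9], [8, 10, 11, 14], [12]]


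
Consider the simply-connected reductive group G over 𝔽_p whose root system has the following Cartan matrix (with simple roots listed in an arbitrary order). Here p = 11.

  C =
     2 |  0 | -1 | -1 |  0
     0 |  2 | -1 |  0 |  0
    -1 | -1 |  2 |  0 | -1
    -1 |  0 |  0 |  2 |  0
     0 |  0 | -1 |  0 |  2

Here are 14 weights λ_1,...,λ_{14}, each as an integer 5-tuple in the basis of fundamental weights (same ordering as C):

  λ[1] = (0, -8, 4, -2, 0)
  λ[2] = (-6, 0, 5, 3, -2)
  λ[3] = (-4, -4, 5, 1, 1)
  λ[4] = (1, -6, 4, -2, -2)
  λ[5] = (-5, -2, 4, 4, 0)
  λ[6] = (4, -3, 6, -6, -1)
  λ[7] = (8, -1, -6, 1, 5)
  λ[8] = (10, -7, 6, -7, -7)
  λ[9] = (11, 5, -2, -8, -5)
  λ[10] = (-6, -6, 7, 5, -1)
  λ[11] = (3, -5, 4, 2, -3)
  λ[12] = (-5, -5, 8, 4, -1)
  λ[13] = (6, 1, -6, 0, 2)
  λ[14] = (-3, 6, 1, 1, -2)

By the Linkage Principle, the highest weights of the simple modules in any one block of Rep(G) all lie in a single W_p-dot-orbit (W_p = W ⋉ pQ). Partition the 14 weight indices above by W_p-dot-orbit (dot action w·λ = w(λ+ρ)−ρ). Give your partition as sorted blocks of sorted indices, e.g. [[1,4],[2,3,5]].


Type D_5, rank 5, |W|=1920; reorder rows/cols to standard.

W_11-reps of the 14 weights in Ā_11 (same 5-coord order as C):

  [1] (0, 4, 1, 1, 0)
  [2] (4, 1, 0, 1, 1)
  [3] (2, 3, 0, 1, 2)
  [4] (0, 4, 1, 1, 0)
  [5] (4, 1, 0, 1, 1)
  [6] (4, 1, 0, 1, 1)
  [7] (0, 4, 1, 1, 0)
  [8] (4, 1, 0, 1, 1)
  [9] (4, 1, 0, 1, 1)
  [10] (2, 3, 0, 1, 2)
  [11] (1, 3, 0, 2, 1)
  [12] (0, 4, 1, 1, 0)
  [13] (2, 3, 0, 1, 2)
  [14] (1, 6, 1, 0, 0)

The 14 indices split into 5 linkage classes (same alcove rep ⇔ same W_11-dot-orbit):

[[1, 4, 7, 12], [2, 5, 6, 8, 9], [3, 10, 13], [11], [14]]


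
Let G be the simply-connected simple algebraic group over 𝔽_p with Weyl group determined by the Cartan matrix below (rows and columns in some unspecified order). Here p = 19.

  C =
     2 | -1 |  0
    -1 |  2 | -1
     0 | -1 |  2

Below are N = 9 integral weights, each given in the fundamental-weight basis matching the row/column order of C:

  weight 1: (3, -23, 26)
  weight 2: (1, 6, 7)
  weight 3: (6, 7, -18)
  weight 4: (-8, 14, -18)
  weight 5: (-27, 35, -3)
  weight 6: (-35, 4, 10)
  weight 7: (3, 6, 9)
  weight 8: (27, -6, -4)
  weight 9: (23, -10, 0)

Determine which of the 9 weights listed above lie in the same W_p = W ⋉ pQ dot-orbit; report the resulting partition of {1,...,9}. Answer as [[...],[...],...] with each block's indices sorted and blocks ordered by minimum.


C ↔ A_3 under row/col permutation; |W(A_3)| = 24.

λ_j+ρ reflected into Ā_19 (⟨·,θ^∨⟩≤19); 3-tuples as given:

    λ_1+ρ ↦ (10, 1, 3)
    λ_2+ρ ↦ (2, 7, 8)
    λ_3+ρ ↦ (2, 7, 8)
    λ_4+ρ ↦ (2, 7, 8)
    λ_5+ρ ↦ (2, 7, 8)
    λ_6+ρ ↦ (10, 1, 3)
    λ_7+ρ ↦ (2, 7, 8)
    λ_8+ρ ↦ (10, 1, 3)
    λ_9+ρ ↦ (10, 1, 3)

The 9 indices split into 2 linkage classes (same alcove rep ⇔ same W_19-dot-orbit):

[[1, 6, 8, 9], [2, 3, 4, 5, 7]]


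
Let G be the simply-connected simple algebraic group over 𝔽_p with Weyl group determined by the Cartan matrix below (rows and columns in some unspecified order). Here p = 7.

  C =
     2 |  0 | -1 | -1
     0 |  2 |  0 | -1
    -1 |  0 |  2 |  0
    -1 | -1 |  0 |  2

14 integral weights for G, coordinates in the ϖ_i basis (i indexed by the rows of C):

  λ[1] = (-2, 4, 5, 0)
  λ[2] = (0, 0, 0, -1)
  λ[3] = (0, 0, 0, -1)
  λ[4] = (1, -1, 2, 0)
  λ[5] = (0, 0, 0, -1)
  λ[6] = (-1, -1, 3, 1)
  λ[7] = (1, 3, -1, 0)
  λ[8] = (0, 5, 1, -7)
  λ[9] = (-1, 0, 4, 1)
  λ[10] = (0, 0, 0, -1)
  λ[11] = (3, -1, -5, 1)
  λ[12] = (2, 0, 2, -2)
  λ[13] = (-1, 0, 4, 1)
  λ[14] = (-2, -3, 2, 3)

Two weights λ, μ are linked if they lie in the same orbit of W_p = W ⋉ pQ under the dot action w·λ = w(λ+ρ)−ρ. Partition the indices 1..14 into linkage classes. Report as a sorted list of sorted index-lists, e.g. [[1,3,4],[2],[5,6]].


A_4 Cartan matrix, 4 simple roots permuted; ρ=(1,1,1,1).

W_7-reps of the 14 weights in Ā_7 (same 4-coord order as C):

  [1] (1, 1, 1, 0);  [2] (1, 1, 1, 0);  [3] (1, 1, 1, 0);  [4] (2, 0, 3, 1);  [5] (1, 1, 1, 0);  [6] (0, 0, 4, 2);  [7] (2, 4, 0, 1);  [8] (2, 0, 3, 1);  [9] (0, 0, 4, 2);  [10] (1, 1, 1, 0);  [11] (0, 0, 4, 2);  [12] (2, 0, 3, 1);  [13] (0, 0, 4, 2);  [14] (1, 2, 2, 1)

Grouping the 14 weights by Ā_7-representative: 5 linkage classes.

[[1, 2, 3, 5, 10], [4, 8, 12], [6, 9, 11, 13], [7], [14]]


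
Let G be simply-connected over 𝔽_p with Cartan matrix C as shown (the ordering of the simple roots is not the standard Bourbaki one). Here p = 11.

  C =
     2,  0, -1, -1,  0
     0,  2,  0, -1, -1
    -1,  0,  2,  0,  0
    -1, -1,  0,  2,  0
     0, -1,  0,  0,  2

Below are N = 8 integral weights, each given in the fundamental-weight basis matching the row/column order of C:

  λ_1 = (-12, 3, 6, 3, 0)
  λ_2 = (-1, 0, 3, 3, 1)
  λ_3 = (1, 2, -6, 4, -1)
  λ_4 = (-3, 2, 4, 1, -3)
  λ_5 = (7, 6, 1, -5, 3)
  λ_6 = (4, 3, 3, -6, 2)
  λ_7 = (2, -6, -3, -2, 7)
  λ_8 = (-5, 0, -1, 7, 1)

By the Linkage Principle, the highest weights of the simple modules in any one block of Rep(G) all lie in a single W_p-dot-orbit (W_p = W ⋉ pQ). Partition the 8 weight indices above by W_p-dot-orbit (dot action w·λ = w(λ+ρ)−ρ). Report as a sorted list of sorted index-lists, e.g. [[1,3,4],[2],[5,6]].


Dynkin diagram of C (from the 8 off-diagonal −1 entries): A_5.

Ā_11 reps of the 8 weights (A_5, coords as presented):

    λ_1 → (0, 1, 4, 4, 2)
    λ_2 → (0, 1, 4, 4, 2)
    λ_3 → (3, 3, 2, 2, 0)
    λ_4 → (2, 1, 3, 0, 2)
    λ_5 → (0, 1, 4, 4, 2)
    λ_6 → (0, 1, 4, 4, 2)
    λ_7 → (2, 1, 3, 0, 2)
    λ_8 → (0, 1, 4, 4, 2)

These 8 weights hit 3 W_11-dot-orbits; sizes (5, 1, 2):

[[1, 2, 5, 6, 8], [3], [4, 7]]


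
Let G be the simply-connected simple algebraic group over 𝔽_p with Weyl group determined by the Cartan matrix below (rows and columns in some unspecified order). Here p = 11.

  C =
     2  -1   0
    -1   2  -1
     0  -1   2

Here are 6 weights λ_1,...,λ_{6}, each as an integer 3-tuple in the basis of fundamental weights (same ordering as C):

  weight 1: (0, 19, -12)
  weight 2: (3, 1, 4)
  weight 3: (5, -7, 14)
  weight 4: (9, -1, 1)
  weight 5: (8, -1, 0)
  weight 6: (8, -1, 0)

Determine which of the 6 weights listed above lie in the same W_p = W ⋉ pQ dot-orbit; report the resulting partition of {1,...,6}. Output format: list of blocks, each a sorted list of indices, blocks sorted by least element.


C ↔ A_3 under row/col permutation; |W(A_3)| = 24.

Alcove-folded reps (p=11, 6 weights, presented ϖ-order):

  [1] (9, 0, 1);  [2] (4, 2, 5);  [3] (4, 2, 5);  [4] (9, 0, 1);  [5] (9, 0, 1);  [6] (9, 0, 1)

2 distinct reps among the 6 weights ⇒ 2 W_11-linkage classes:

[[1, 4, 5, 6], [2, 3]]


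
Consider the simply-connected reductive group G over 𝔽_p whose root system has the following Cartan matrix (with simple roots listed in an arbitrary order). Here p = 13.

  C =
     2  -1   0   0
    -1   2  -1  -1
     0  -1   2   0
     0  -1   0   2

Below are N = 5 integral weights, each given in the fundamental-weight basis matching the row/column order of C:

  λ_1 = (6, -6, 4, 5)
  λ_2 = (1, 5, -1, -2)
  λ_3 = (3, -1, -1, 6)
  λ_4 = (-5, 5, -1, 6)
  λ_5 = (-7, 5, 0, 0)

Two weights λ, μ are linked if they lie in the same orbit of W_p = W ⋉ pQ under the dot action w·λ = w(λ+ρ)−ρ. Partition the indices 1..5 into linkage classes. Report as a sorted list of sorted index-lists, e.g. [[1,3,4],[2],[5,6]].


Root system D_4: the 4×4 matrix C matches after relabeling.

Ā_13 reps of the 5 weights (D_4, coords as presented):

    1: (2, 5, 0, 1)
    2: (2, 5, 0, 1)
    3: (4, 0, 0, 7)
    4: (4, 0, 0, 7)
    5: (6, 0, 1, 1)

Grouping the 5 weights by Ā_13-representative: 3 linkage classes.

[[1, 2], [3, 4], [5]]


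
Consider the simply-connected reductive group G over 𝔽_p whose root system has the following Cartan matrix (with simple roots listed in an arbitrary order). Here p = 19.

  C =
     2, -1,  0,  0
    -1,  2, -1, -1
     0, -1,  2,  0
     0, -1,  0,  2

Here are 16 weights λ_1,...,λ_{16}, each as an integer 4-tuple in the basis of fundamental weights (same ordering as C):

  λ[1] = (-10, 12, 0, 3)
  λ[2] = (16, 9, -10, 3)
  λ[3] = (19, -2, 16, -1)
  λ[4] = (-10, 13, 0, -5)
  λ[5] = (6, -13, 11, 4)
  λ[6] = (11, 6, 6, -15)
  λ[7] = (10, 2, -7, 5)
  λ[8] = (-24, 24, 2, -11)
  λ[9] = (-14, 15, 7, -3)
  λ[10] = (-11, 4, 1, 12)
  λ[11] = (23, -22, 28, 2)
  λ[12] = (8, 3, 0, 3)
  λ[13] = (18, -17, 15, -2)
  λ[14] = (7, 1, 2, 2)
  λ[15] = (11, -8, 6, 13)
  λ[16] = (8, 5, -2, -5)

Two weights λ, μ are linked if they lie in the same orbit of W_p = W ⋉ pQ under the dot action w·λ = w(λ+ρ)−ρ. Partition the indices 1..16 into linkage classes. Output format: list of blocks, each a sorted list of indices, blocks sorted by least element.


Cartan matrix: type D_4 (|W|=192); un-permuting the 4 rows.

λ_j+ρ reflected into Ā_19 (⟨·,θ^∨⟩≤19); 4-tuples as given:

  [1] (9, 1, 1, 4);  [2] (5, 1, 3, 8);  [3] (2, 0, 1, 16);  [4] (9, 1, 1, 4);  [5] (5, 0, 0, 7);  [6] (5, 0, 0, 7);  [7] (8, 2, 3, 3);  [8] (9, 1, 1, 4);  [9] (8, 2, 3, 3);  [10] (5, 1, 3, 8);  [11] (8, 2, 3, 3);  [12] (9, 1, 1, 4);  [13] (2, 0, 1, 16);  [14] (8, 2, 3, 3);  [15] (5, 0, 0, 7);  [16] (9, 1, 1, 4)

Grouping the 16 weights by Ā_19-representative: 5 linkage classes.

[[1, 4, 8, 12, 16], [2, 10], [3, 13], [5, 6, 15], [7, 9, 11, 14]]


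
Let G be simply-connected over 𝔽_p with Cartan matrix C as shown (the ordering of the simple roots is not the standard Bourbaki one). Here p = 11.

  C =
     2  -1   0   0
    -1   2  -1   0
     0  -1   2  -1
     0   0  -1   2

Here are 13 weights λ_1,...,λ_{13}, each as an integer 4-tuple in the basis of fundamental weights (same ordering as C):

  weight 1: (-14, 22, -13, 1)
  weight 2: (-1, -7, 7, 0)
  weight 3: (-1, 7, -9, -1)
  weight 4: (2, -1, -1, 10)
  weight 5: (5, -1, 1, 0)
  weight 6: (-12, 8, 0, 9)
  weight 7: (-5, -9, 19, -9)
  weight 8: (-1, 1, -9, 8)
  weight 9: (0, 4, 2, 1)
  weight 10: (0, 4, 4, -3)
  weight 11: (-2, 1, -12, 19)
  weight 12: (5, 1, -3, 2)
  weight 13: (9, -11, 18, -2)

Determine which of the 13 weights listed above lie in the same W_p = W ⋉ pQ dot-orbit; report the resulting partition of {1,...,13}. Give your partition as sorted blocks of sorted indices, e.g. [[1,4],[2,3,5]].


Dynkin diagram of C (from the 6 off-diagonal −1 entries): A_4.

Ā_11 reps of the 13 weights (A_4, coords as presented):

    1: (0, 1, 1, 0)
    2: (6, 0, 2, 1)
    3: (0, 0, 0, 8)
    4: (0, 0, 0, 8)
    5: (6, 0, 2, 1)
    6: (0, 1, 1, 0)
    7: (1, 2, 1, 0)
    8: (6, 0, 2, 1)
    9: (1, 5, 3, 2)
    10: (1, 5, 3, 2)
    11: (0, 1, 1, 0)
    12: (6, 0, 2, 1)
    13: (1, 2, 1, 0)

Partition of {1..13} into 5 W_11-dot-orbits:

[[1, 6, 11], [2, 5, 8, 12], [3, 4], [7, 13], [9, 10]]


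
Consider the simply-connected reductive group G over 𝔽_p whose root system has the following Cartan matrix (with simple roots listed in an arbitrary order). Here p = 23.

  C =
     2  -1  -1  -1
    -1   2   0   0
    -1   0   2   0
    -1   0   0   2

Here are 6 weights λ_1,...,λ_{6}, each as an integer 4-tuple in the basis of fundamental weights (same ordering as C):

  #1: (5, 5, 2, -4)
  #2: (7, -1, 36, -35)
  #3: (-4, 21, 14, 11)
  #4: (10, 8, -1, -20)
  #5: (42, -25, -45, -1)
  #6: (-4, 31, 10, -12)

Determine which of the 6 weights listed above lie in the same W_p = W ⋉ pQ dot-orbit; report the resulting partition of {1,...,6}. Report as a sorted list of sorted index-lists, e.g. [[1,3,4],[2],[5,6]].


Cartan matrix: type D_4 (|W|=192); un-permuting the 4 rows.

Each λ_j+ρ reduced to Ā_23; 4-tuples below use C's row order:

    λ_1 → (3, 6, 3, 3)
    λ_2 → (0, 1, 8, 11)
    λ_3 → (0, 1, 8, 11)
    λ_4 → (0, 1, 8, 11)
    λ_5 → (1, 18, 0, 2)
    λ_6 → (3, 6, 3, 3)

Partition of {1..6} into 3 W_23-dot-orbits:

[[1, 6], [2, 3, 4], [5]]


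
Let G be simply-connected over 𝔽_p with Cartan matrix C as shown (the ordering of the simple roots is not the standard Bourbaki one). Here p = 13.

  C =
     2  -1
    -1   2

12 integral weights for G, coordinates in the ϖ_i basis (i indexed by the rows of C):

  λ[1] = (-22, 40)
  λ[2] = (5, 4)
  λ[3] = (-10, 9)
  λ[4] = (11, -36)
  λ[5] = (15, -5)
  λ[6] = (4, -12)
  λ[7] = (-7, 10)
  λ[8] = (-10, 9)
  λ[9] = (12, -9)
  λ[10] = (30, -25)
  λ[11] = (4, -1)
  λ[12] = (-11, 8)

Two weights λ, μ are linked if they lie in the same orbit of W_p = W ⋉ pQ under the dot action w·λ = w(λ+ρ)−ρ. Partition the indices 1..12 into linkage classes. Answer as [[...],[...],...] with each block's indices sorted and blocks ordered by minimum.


Root system A_2: the 2×2 matrix C matches after relabeling.

W_13-reps of the 12 weights in Ā_13 (same 2-coord order as C):

    λ_1 → (6, 5)
    λ_2 → (6, 5)
    λ_3 → (9, 1)
    λ_4 → (9, 1)
    λ_5 → (9, 1)
    λ_6 → (6, 5)
    λ_7 → (6, 5)
    λ_8 → (9, 1)
    λ_9 → (5, 8)
    λ_10 → (6, 5)
    λ_11 → (5, 0)
    λ_12 → (9, 1)

These 12 weights hit 4 W_13-dot-orbits; sizes (5, 5, 1, 1):

[[1, 2, 6, 7, 10], [3, 4, 5, 8, 12], [9], [11]]


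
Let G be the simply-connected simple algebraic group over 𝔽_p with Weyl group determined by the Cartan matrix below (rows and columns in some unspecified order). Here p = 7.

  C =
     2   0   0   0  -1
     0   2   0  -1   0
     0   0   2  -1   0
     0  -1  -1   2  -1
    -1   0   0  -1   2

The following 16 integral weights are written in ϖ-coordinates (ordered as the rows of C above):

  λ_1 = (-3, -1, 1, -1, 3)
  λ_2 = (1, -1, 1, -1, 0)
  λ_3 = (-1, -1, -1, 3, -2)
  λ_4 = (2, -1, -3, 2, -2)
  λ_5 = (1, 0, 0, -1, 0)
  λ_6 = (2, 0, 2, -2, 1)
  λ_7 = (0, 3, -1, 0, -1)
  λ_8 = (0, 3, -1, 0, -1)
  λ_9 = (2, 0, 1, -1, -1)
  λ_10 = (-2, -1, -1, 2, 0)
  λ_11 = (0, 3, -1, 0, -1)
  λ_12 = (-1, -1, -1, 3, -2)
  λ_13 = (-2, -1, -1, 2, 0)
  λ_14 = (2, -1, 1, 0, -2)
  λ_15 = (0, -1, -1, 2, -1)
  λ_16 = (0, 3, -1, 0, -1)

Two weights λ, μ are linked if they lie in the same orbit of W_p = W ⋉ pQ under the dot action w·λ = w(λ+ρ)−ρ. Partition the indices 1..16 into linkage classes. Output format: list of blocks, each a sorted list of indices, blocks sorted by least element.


Root system D_5: the 5×5 matrix C matches after relabeling.

Alcove-folded reps (p=7, 16 weights, presented ϖ-order):

    1: (2, 0, 2, 0, 1)
    2: (2, 0, 2, 0, 1)
    3: (1, 0, 0, 3, 0)
    4: (2, 0, 2, 0, 1)
    5: (2, 1, 1, 0, 1)
    6: (2, 0, 2, 0, 1)
    7: (1, 4, 0, 1, 0)
    8: (1, 4, 0, 1, 0)
    9: (3, 1, 2, 0, 0)
    10: (1, 0, 0, 3, 0)
    11: (1, 4, 0, 1, 0)
    12: (1, 0, 0, 3, 0)
    13: (1, 0, 0, 3, 0)
    14: (2, 0, 2, 0, 1)
    15: (1, 0, 0, 3, 0)
    16: (1, 4, 0, 1, 0)

Partition of {1..16} into 5 W_7-dot-orbits:

[[1, 2, 4, 6, 14], [3, 10, 12, 13, 15], [5], [7, 8, 11, 16], [9]]


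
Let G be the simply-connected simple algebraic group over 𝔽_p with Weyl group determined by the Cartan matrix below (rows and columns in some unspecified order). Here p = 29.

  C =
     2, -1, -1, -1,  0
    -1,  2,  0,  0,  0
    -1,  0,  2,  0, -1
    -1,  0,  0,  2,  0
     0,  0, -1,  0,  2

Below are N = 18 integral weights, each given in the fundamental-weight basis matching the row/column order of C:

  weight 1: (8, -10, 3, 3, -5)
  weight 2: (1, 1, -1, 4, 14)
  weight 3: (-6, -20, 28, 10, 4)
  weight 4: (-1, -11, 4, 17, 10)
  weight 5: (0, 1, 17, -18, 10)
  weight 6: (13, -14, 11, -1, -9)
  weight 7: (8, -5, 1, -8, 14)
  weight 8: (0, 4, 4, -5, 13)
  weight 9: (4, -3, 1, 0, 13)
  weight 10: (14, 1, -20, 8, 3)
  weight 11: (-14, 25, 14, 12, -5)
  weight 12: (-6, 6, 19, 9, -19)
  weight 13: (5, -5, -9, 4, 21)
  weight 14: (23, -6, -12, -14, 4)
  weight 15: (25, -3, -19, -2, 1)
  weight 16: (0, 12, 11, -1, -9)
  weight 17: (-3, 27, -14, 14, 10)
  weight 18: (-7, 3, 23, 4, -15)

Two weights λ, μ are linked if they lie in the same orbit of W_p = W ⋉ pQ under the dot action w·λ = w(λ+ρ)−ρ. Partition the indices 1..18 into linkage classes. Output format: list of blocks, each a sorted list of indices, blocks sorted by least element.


Root system D_5: the 5×5 matrix C matches after relabeling.

Folding the 18 weights λ_j+ρ into Ā_29 (reps in the given 5-coord order):

  λ_1+ρ ↦ (0, 9, 0, 4, 4)
  λ_2+ρ ↦ (2, 2, 0, 5, 15)
  λ_3+ρ ↦ (5, 0, 0, 8, 6)
  λ_4+ρ ↦ (5, 0, 0, 8, 6)
  λ_5+ρ ↦ (1, 13, 2, 0, 8)
  λ_6+ρ ↦ (1, 13, 2, 0, 8)
  λ_7+ρ ↦ (2, 2, 0, 5, 15)
  λ_8+ρ ↦ (3, 2, 2, 1, 14)
  λ_9+ρ ↦ (3, 2, 2, 1, 14)
  λ_10+ρ ↦ (2, 2, 0, 5, 15)
  λ_11+ρ ↦ (1, 13, 2, 0, 8)
  λ_12+ρ ↦ (2, 2, 0, 5, 15)
  λ_13+ρ ↦ (3, 2, 2, 1, 14)
  λ_14+ρ ↦ (5, 0, 0, 8, 6)
  λ_15+ρ ↦ (3, 2, 2, 1, 14)
  λ_16+ρ ↦ (1, 13, 2, 0, 8)
  λ_17+ρ ↦ (1, 13, 2, 0, 8)
  λ_18+ρ ↦ (3, 2, 2, 1, 14)

Linkage partition of the 18 weights (5 classes, p=29):

[[1], [2, 7, 10, 12], [3, 4, 14], [5, 6, 11, 16, 17], [8, 9, 13, 15, 18]]


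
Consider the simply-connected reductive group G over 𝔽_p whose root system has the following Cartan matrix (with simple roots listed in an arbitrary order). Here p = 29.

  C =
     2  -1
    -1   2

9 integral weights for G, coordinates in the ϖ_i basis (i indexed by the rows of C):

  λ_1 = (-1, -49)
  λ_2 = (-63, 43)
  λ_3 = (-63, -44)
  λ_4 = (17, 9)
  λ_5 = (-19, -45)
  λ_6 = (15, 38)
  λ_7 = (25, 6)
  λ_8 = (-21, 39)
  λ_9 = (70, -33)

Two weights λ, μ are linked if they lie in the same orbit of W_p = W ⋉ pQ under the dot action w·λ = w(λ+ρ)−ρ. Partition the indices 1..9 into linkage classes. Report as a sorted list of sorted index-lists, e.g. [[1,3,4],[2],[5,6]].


C ↔ A_2 under row/col permutation; |W(A_2)| = 6.

Folding the 9 weights λ_j+ρ into Ā_29 (reps in the given 2-coord order):

    λ_1 → (10, 19)
    λ_2 → (4, 11)
    λ_3 → (4, 11)
    λ_4 → (18, 10)
    λ_5 → (4, 11)
    λ_6 → (10, 3)
    λ_7 → (22, 3)
    λ_8 → (9, 9)
    λ_9 → (10, 3)

The 9 indices split into 6 linkage classes (same alcove rep ⇔ same W_29-dot-orbit):

[[1], [2, 3, 5], [4], [6, 9], [7], [8]]


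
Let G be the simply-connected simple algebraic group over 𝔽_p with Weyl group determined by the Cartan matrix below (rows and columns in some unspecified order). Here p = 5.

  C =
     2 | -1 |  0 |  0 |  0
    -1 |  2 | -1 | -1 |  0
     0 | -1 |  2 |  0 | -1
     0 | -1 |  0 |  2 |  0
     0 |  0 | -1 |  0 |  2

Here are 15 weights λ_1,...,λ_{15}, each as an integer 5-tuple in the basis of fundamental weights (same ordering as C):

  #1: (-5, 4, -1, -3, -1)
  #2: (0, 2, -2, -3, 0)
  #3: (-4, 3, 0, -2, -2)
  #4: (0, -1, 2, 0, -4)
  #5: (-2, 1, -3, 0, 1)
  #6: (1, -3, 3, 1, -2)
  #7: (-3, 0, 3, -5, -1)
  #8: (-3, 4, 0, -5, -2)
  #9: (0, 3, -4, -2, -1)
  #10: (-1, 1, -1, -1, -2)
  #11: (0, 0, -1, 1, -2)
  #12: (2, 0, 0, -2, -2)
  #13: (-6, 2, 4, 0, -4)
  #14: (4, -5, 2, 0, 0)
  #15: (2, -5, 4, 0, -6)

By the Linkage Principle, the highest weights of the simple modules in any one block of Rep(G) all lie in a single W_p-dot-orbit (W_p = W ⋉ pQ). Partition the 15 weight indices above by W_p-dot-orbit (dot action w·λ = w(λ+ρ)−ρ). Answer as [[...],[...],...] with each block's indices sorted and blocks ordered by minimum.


Dynkin diagram of C (from the 8 off-diagonal −1 entries): D_5.

Alcove-folded reps (p=5, 15 weights, presented ϖ-order):

  λ_1 → (3, 0, 0, 1, 1)
  λ_2 → (1, 0, 1, 2, 0)
  λ_3 → (3, 0, 0, 1, 1)
  λ_4 → (1, 0, 0, 1, 3)
  λ_5 → (0, 1, 1, 0, 0)
  λ_6 → (0, 1, 1, 0, 0)
  λ_7 → (3, 0, 0, 1, 1)
  λ_8 → (1, 0, 0, 3, 0)
  λ_9 → (1, 0, 0, 1, 3)
  λ_10 → (0, 1, 1, 0, 0)
  λ_11 → (1, 0, 1, 2, 0)
  λ_12 → (3, 0, 0, 1, 1)
  λ_13 → (0, 1, 0, 2, 1)
  λ_14 → (1, 0, 0, 3, 0)
  λ_15 → (3, 0, 0, 1, 1)

6 distinct reps among the 15 weights ⇒ 6 W_5-linkage classes:

[[1, 3, 7, 12, 15], [2, 11], [4, 9], [5, 6, 10], [8, 14], [13]]


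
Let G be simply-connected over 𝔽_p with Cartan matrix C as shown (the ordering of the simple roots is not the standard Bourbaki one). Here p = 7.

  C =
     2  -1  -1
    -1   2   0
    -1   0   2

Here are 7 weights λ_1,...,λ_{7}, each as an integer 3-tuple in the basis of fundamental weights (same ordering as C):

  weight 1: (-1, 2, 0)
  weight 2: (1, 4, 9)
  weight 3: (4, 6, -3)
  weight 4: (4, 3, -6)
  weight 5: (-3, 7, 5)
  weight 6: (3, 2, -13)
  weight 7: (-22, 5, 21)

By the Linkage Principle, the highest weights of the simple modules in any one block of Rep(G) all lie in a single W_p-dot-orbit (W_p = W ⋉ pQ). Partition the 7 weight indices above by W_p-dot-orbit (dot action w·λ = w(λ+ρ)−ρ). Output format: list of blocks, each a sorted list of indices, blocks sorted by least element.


A_3 Cartan matrix, 3 simple roots permuted; ρ=(1,1,1).

Each λ_j+ρ reduced to Ā_7; 3-tuples below use C's row order:

  λ_1+ρ ↦ (0, 3, 1) · λ_2+ρ ↦ (0, 2, 3) · λ_3+ρ ↦ (0, 2, 3) · λ_4+ρ ↦ (0, 2, 3) · λ_5+ρ ↦ (1, 1, 1) · λ_6+ρ ↦ (2, 0, 1) · λ_7+ρ ↦ (1, 0, 0)

These 7 weights hit 5 W_7-dot-orbits; sizes (1, 3, 1, 1, 1):

[[1], [2, 3, 4], [5], [6], [7]]
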